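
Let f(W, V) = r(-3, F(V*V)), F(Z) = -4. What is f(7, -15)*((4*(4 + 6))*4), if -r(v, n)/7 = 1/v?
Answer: 1120/3 ≈ 373.33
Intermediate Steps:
r(v, n) = -7/v
f(W, V) = 7/3 (f(W, V) = -7/(-3) = -7*(-1/3) = 7/3)
f(7, -15)*((4*(4 + 6))*4) = 7*((4*(4 + 6))*4)/3 = 7*((4*10)*4)/3 = 7*(40*4)/3 = (7/3)*160 = 1120/3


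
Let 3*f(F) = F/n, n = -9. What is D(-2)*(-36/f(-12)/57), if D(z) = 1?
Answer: -27/19 ≈ -1.4211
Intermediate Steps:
f(F) = -F/27 (f(F) = (F/(-9))/3 = (F*(-1/9))/3 = (-F/9)/3 = -F/27)
D(-2)*(-36/f(-12)/57) = 1*(-36/((-1/27*(-12)))/57) = 1*(-36/4/9*(1/57)) = 1*(-36*9/4*(1/57)) = 1*(-81*1/57) = 1*(-27/19) = -27/19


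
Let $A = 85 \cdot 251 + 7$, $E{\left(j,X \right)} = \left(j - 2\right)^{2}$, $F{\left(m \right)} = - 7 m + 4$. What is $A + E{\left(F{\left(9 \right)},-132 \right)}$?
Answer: $25063$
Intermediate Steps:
$F{\left(m \right)} = 4 - 7 m$
$E{\left(j,X \right)} = \left(-2 + j\right)^{2}$
$A = 21342$ ($A = 21335 + 7 = 21342$)
$A + E{\left(F{\left(9 \right)},-132 \right)} = 21342 + \left(-2 + \left(4 - 63\right)\right)^{2} = 21342 + \left(-2 - 59\right)^{2} = 21342 + \left(-61\right)^{2} = 21342 + 3721 = 25063$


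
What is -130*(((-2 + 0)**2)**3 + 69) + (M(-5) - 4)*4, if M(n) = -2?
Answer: -17314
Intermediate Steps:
-130*(((-2 + 0)**2)**3 + 69) + (M(-5) - 4)*4 = -130*(((-2 + 0)**2)**3 + 69) + (-2 - 4)*4 = -130*(((-2)**2)**3 + 69) - 6*4 = -130*(4**3 + 69) - 24 = -130*(64 + 69) - 24 = -130*133 - 24 = -17290 - 24 = -17314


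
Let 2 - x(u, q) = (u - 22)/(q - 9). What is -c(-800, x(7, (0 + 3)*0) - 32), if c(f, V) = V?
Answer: 95/3 ≈ 31.667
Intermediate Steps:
x(u, q) = 2 - (-22 + u)/(-9 + q) (x(u, q) = 2 - (u - 22)/(q - 9) = 2 - (-22 + u)/(-9 + q))
-c(-800, x(7, (0 + 3)*0) - 32) = -((4 - 1*7 + 2*((0 + 3)*0))/(-9 + (0 + 3)*0) - 32) = -((4 - 7 + 2*(3*0))/(-9 + 3*0) - 32) = -((4 - 7 + 2*0)/(-9 + 0) - 32) = -((4 - 7 + 0)/(-9) - 32) = -(-1/9*(-3) - 32) = -(1/3 - 32) = -1*(-95/3) = 95/3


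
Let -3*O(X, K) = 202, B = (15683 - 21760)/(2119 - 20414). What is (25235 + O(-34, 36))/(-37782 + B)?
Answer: -1381327385/2073646839 ≈ -0.66613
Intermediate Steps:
B = 6077/18295 (B = -6077/(-18295) = -6077*(-1/18295) = 6077/18295 ≈ 0.33217)
O(X, K) = -202/3 (O(X, K) = -1/3*202 = -202/3)
(25235 + O(-34, 36))/(-37782 + B) = (25235 - 202/3)/(-37782 + 6077/18295) = 75503/(3*(-691215613/18295)) = (75503/3)*(-18295/691215613) = -1381327385/2073646839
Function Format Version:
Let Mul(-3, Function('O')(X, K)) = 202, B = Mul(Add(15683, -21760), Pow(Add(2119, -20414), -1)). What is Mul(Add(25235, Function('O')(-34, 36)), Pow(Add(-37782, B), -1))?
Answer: Rational(-1381327385, 2073646839) ≈ -0.66613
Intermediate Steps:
B = Rational(6077, 18295) (B = Mul(-6077, Pow(-18295, -1)) = Mul(-6077, Rational(-1, 18295)) = Rational(6077, 18295) ≈ 0.33217)
Function('O')(X, K) = Rational(-202, 3) (Function('O')(X, K) = Mul(Rational(-1, 3), 202) = Rational(-202, 3))
Mul(Add(25235, Function('O')(-34, 36)), Pow(Add(-37782, B), -1)) = Mul(Add(25235, Rational(-202, 3)), Pow(Add(-37782, Rational(6077, 18295)), -1)) = Mul(Rational(75503, 3), Pow(Rational(-691215613, 18295), -1)) = Mul(Rational(75503, 3), Rational(-18295, 691215613)) = Rational(-1381327385, 2073646839)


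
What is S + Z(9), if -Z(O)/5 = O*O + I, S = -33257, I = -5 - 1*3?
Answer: -33622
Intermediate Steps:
I = -8 (I = -5 - 3 = -8)
Z(O) = 40 - 5*O² (Z(O) = -5*(O*O - 8) = -5*(O² - 8) = -5*(-8 + O²) = 40 - 5*O²)
S + Z(9) = -33257 + (40 - 5*9²) = -33257 + (40 - 5*81) = -33257 + (40 - 405) = -33257 - 365 = -33622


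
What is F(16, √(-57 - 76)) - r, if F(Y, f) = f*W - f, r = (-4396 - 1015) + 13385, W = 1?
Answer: -7974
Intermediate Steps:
r = 7974 (r = -5411 + 13385 = 7974)
F(Y, f) = 0 (F(Y, f) = f*1 - f = f - f = 0)
F(16, √(-57 - 76)) - r = 0 - 1*7974 = 0 - 7974 = -7974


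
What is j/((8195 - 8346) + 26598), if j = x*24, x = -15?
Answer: -360/26447 ≈ -0.013612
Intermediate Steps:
j = -360 (j = -15*24 = -360)
j/((8195 - 8346) + 26598) = -360/((8195 - 8346) + 26598) = -360/(-151 + 26598) = -360/26447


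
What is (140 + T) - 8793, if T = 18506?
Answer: 9853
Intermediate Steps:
(140 + T) - 8793 = (140 + 18506) - 8793 = 18646 - 8793 = 9853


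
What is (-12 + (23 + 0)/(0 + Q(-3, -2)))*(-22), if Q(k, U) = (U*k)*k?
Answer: 2629/9 ≈ 292.11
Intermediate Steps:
Q(k, U) = U*k**2
(-12 + (23 + 0)/(0 + Q(-3, -2)))*(-22) = (-12 + (23 + 0)/(0 - 2*(-3)**2))*(-22) = (-12 + 23/(0 - 2*9))*(-22) = (-12 + 23/(0 - 18))*(-22) = (-12 + 23/(-18))*(-22) = (-12 + 23*(-1/18))*(-22) = (-12 - 23/18)*(-22) = -239/18*(-22) = 2629/9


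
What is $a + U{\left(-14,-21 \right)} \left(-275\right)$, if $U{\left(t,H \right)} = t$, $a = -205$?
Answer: $3645$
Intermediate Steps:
$a + U{\left(-14,-21 \right)} \left(-275\right) = -205 - -3850 = -205 + 3850 = 3645$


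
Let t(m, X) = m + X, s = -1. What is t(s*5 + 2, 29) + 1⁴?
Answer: 27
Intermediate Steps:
t(m, X) = X + m
t(s*5 + 2, 29) + 1⁴ = (29 + (-1*5 + 2)) + 1⁴ = (29 + (-5 + 2)) + 1 = (29 - 3) + 1 = 26 + 1 = 27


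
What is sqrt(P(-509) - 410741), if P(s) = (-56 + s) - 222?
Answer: 2*I*sqrt(102882) ≈ 641.5*I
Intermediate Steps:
P(s) = -278 + s
sqrt(P(-509) - 410741) = sqrt((-278 - 509) - 410741) = sqrt(-787 - 410741) = sqrt(-411528) = 2*I*sqrt(102882)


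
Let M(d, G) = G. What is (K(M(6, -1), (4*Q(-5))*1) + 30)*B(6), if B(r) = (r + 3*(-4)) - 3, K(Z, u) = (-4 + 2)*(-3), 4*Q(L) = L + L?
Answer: -324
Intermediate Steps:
Q(L) = L/2 (Q(L) = (L + L)/4 = (2*L)/4 = L/2)
K(Z, u) = 6 (K(Z, u) = -2*(-3) = 6)
B(r) = -15 + r (B(r) = (r - 12) - 3 = (-12 + r) - 3 = -15 + r)
(K(M(6, -1), (4*Q(-5))*1) + 30)*B(6) = (6 + 30)*(-15 + 6) = 36*(-9) = -324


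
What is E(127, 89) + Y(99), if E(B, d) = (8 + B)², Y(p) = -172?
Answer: 18053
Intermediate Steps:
E(127, 89) + Y(99) = (8 + 127)² - 172 = 135² - 172 = 18225 - 172 = 18053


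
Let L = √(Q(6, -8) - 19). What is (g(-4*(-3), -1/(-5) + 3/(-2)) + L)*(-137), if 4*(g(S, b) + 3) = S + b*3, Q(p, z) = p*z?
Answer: 5343/40 - 137*I*√67 ≈ 133.57 - 1121.4*I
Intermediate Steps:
g(S, b) = -3 + S/4 + 3*b/4 (g(S, b) = -3 + (S + b*3)/4 = -3 + (S + 3*b)/4 = -3 + (S/4 + 3*b/4) = -3 + S/4 + 3*b/4)
L = I*√67 (L = √(6*(-8) - 19) = √(-48 - 19) = √(-67) = I*√67 ≈ 8.1853*I)
(g(-4*(-3), -1/(-5) + 3/(-2)) + L)*(-137) = ((-3 + (-4*(-3))/4 + 3*(-1/(-5) + 3/(-2))/4) + I*√67)*(-137) = ((-3 + (¼)*12 + 3*(-1*(-⅕) + 3*(-½))/4) + I*√67)*(-137) = ((-3 + 3 + 3*(⅕ - 3/2)/4) + I*√67)*(-137) = ((-3 + 3 + (¾)*(-13/10)) + I*√67)*(-137) = ((-3 + 3 - 39/40) + I*√67)*(-137) = (-39/40 + I*√67)*(-137) = 5343/40 - 137*I*√67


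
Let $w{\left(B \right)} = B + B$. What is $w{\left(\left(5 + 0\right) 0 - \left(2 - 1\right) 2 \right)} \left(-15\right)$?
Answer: $60$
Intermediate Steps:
$w{\left(B \right)} = 2 B$
$w{\left(\left(5 + 0\right) 0 - \left(2 - 1\right) 2 \right)} \left(-15\right) = 2 \left(\left(5 + 0\right) 0 - \left(2 - 1\right) 2\right) \left(-15\right) = 2 \left(5 \cdot 0 - 1 \cdot 2\right) \left(-15\right) = 2 \left(0 - 2\right) \left(-15\right) = 2 \left(-2\right) \left(-15\right) = \left(-4\right) \left(-15\right) = 60$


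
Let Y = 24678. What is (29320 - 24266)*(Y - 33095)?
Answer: -42539518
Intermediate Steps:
(29320 - 24266)*(Y - 33095) = (29320 - 24266)*(24678 - 33095) = 5054*(-8417) = -42539518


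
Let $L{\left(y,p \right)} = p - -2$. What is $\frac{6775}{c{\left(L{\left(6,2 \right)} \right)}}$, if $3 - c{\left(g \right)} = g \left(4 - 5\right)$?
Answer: $\frac{6775}{7} \approx 967.86$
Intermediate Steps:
$L{\left(y,p \right)} = 2 + p$ ($L{\left(y,p \right)} = p + 2 = 2 + p$)
$c{\left(g \right)} = 3 + g$ ($c{\left(g \right)} = 3 - g \left(4 - 5\right) = 3 - g \left(-1\right) = 3 - - g = 3 + g$)
$\frac{6775}{c{\left(L{\left(6,2 \right)} \right)}} = \frac{6775}{3 + \left(2 + 2\right)} = \frac{6775}{3 + 4} = \frac{6775}{7}$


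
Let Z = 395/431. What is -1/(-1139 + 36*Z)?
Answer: 431/476689 ≈ 0.00090415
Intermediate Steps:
Z = 395/431 (Z = 395*(1/431) = 395/431 ≈ 0.91647)
-1/(-1139 + 36*Z) = -1/(-1139 + 36*(395/431)) = -1/(-1139 + 14220/431) = -1/(-476689/431) = -1*(-431/476689) = 431/476689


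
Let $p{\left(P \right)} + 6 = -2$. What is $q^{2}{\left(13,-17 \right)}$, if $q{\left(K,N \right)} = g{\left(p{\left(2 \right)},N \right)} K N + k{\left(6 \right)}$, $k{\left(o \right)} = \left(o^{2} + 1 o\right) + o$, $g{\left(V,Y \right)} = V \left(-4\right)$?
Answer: $49336576$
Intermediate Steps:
$p{\left(P \right)} = -8$ ($p{\left(P \right)} = -6 - 2 = -8$)
$g{\left(V,Y \right)} = - 4 V$
$k{\left(o \right)} = o^{2} + 2 o$ ($k{\left(o \right)} = \left(o^{2} + o\right) + o = \left(o + o^{2}\right) + o = o^{2} + 2 o$)
$q{\left(K,N \right)} = 48 + 32 K N$ ($q{\left(K,N \right)} = \left(-4\right) \left(-8\right) K N + 6 \left(2 + 6\right) = 32 K N + 6 \cdot 8 = 32 K N + 48 = 48 + 32 K N$)
$q^{2}{\left(13,-17 \right)} = \left(48 + 32 \cdot 13 \left(-17\right)\right)^{2} = \left(48 - 7072\right)^{2} = \left(-7024\right)^{2} = 49336576$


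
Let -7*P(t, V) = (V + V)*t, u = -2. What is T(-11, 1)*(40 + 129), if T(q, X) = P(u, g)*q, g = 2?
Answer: -14872/7 ≈ -2124.6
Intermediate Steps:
P(t, V) = -2*V*t/7 (P(t, V) = -(V + V)*t/7 = -2*V*t/7)
T(q, X) = 8*q/7 (T(q, X) = (-2/7*2*(-2))*q = 8*q/7)
T(-11, 1)*(40 + 129) = ((8/7)*(-11))*(40 + 129) = -88/7*169 = -14872/7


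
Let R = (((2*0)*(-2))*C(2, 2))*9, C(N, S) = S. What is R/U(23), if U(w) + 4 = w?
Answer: 0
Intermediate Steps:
U(w) = -4 + w
R = 0 (R = (((2*0)*(-2))*2)*9 = ((0*(-2))*2)*9 = (0*2)*9 = 0*9 = 0)
R/U(23) = 0/(-4 + 23) = 0/19 = 0*(1/19) = 0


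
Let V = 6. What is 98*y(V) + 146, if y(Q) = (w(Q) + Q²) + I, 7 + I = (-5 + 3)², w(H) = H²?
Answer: 6908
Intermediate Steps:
I = -3 (I = -7 + (-5 + 3)² = -7 + (-2)² = -7 + 4 = -3)
y(Q) = -3 + 2*Q² (y(Q) = (Q² + Q²) - 3 = 2*Q² - 3 = -3 + 2*Q²)
98*y(V) + 146 = 98*(-3 + 2*6²) + 146 = 98*(-3 + 2*36) + 146 = 98*(-3 + 72) + 146 = 98*69 + 146 = 6762 + 146 = 6908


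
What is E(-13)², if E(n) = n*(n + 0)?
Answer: 28561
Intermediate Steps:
E(n) = n² (E(n) = n*n = n²)
E(-13)² = ((-13)²)² = 169² = 28561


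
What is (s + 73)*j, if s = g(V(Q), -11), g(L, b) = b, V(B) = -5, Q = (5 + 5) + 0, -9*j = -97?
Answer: 6014/9 ≈ 668.22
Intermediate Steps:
j = 97/9 (j = -1/9*(-97) = 97/9 ≈ 10.778)
Q = 10 (Q = 10 + 0 = 10)
s = -11
(s + 73)*j = (-11 + 73)*(97/9) = 62*(97/9) = 6014/9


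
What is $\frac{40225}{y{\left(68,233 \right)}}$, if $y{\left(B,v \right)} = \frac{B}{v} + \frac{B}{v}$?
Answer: $\frac{9372425}{136} \approx 68915.0$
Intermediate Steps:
$y{\left(B,v \right)} = \frac{2 B}{v}$
$\frac{40225}{y{\left(68,233 \right)}} = \frac{40225}{2 \cdot 68 \cdot \frac{1}{233}} = \frac{40225}{\frac{136}{233}} = 40225 \cdot \frac{233}{136} = \frac{9372425}{136}$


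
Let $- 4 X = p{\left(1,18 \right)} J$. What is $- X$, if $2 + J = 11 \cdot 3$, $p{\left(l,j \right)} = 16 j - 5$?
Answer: $\frac{8773}{4} \approx 2193.3$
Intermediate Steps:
$p{\left(l,j \right)} = -5 + 16 j$
$J = 31$ ($J = -2 + 11 \cdot 3 = -2 + 33 = 31$)
$X = - \frac{8773}{4}$ ($X = - \frac{\left(-5 + 16 \cdot 18\right) 31}{4} = - \frac{\left(-5 + 288\right) 31}{4} = - \frac{283 \cdot 31}{4} = \left(- \frac{1}{4}\right) 8773 = - \frac{8773}{4} \approx -2193.3$)
$- X = \left(-1\right) \left(- \frac{8773}{4}\right) = \frac{8773}{4}$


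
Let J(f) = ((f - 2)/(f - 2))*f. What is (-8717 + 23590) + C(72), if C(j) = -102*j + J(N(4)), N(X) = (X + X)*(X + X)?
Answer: 7593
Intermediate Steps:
N(X) = 4*X**2 (N(X) = (2*X)*(2*X) = 4*X**2)
J(f) = f (J(f) = ((-2 + f)/(-2 + f))*f = 1*f = f)
C(j) = 64 - 102*j (C(j) = -102*j + 4*4**2 = -102*j + 4*16 = -102*j + 64 = 64 - 102*j)
(-8717 + 23590) + C(72) = (-8717 + 23590) + (64 - 102*72) = 14873 + (64 - 7344) = 14873 - 7280 = 7593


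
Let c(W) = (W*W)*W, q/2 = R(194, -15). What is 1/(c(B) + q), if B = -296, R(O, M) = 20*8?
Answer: -1/25934016 ≈ -3.8559e-8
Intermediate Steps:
R(O, M) = 160
q = 320 (q = 2*160 = 320)
c(W) = W**3 (c(W) = W**2*W = W**3)
1/(c(B) + q) = 1/((-296)**3 + 320) = 1/(-25934336 + 320) = 1/(-25934016) = -1/25934016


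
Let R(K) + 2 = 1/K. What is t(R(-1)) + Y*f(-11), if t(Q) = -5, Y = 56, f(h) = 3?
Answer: 163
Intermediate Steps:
R(K) = -2 + 1/K
t(R(-1)) + Y*f(-11) = -5 + 56*3 = -5 + 168 = 163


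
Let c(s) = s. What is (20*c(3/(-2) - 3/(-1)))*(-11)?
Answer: -330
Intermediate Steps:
(20*c(3/(-2) - 3/(-1)))*(-11) = (20*(3/(-2) - 3/(-1)))*(-11) = (20*(3*(-½) - 3*(-1)))*(-11) = (20*(-3/2 + 3))*(-11) = (20*(3/2))*(-11) = 30*(-11) = -330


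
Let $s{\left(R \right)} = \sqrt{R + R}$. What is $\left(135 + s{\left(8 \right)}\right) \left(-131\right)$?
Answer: $-18209$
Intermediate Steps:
$s{\left(R \right)} = \sqrt{2} \sqrt{R}$ ($s{\left(R \right)} = \sqrt{2 R} = \sqrt{2} \sqrt{R}$)
$\left(135 + s{\left(8 \right)}\right) \left(-131\right) = \left(135 + \sqrt{2} \sqrt{8}\right) \left(-131\right) = \left(135 + \sqrt{2} \cdot 2 \sqrt{2}\right) \left(-131\right) = \left(135 + 4\right) \left(-131\right) = 139 \left(-131\right) = -18209$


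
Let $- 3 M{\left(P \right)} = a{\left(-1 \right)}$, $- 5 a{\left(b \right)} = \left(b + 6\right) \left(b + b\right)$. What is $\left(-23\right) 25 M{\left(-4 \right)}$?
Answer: $\frac{1150}{3} \approx 383.33$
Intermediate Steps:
$a{\left(b \right)} = - \frac{2 b \left(6 + b\right)}{5}$ ($a{\left(b \right)} = - \frac{\left(b + 6\right) \left(b + b\right)}{5} = - \frac{\left(6 + b\right) 2 b}{5} = - \frac{2 b \left(6 + b\right)}{5}$)
$M{\left(P \right)} = - \frac{2}{3}$ ($M{\left(P \right)} = - \frac{\left(- \frac{2}{5}\right) \left(-1\right) \left(6 - 1\right)}{3} = - \frac{\left(- \frac{2}{5}\right) \left(-1\right) 5}{3} = \left(- \frac{1}{3}\right) 2 = - \frac{2}{3}$)
$\left(-23\right) 25 M{\left(-4 \right)} = \left(-23\right) 25 \left(- \frac{2}{3}\right) = \left(-575\right) \left(- \frac{2}{3}\right) = \frac{1150}{3}$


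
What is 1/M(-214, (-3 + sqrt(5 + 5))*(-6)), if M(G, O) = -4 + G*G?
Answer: 1/45792 ≈ 2.1838e-5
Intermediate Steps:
M(G, O) = -4 + G**2
1/M(-214, (-3 + sqrt(5 + 5))*(-6)) = 1/(-4 + (-214)**2) = 1/(-4 + 45796) = 1/45792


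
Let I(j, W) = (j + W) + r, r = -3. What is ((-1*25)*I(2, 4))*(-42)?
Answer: 3150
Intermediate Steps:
I(j, W) = -3 + W + j (I(j, W) = (j + W) - 3 = (W + j) - 3 = -3 + W + j)
((-1*25)*I(2, 4))*(-42) = ((-1*25)*(-3 + 4 + 2))*(-42) = -25*3*(-42) = -75*(-42) = 3150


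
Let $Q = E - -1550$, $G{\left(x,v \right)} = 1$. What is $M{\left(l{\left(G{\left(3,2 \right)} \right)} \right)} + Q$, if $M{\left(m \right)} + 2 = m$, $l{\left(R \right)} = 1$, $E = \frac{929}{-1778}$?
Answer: $\frac{2753193}{1778} \approx 1548.5$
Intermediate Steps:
$E = - \frac{929}{1778}$ ($E = 929 \left(- \frac{1}{1778}\right) = - \frac{929}{1778} \approx -0.5225$)
$M{\left(m \right)} = -2 + m$
$Q = \frac{2754971}{1778}$ ($Q = - \frac{929}{1778} - -1550 = - \frac{929}{1778} + 1550 = \frac{2754971}{1778} \approx 1549.5$)
$M{\left(l{\left(G{\left(3,2 \right)} \right)} \right)} + Q = \left(-2 + 1\right) + \frac{2754971}{1778} = -1 + \frac{2754971}{1778} = \frac{2753193}{1778}$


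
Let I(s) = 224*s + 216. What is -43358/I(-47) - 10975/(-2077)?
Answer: 101614383/10709012 ≈ 9.4887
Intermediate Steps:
I(s) = 216 + 224*s
-43358/I(-47) - 10975/(-2077) = -43358/(216 + 224*(-47)) - 10975/(-2077) = -43358/(216 - 10528) - 10975*(-1/2077) = -43358/(-10312) + 10975/2077 = -43358*(-1/10312) + 10975/2077 = 21679/5156 + 10975/2077 = 101614383/10709012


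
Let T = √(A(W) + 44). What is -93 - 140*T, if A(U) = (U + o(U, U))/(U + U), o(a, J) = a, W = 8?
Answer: -93 - 420*√5 ≈ -1032.1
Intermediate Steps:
A(U) = 1 (A(U) = (U + U)/(U + U) = (2*U)/((2*U)) = (2*U)*(1/(2*U)) = 1)
T = 3*√5 (T = √(1 + 44) = √45 = 3*√5 ≈ 6.7082)
-93 - 140*T = -93 - 420*√5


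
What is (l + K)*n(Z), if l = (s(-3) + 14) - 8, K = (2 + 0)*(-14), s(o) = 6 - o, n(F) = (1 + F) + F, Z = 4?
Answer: -117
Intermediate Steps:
n(F) = 1 + 2*F
K = -28 (K = 2*(-14) = -28)
l = 15 (l = ((6 - 1*(-3)) + 14) - 8 = ((6 + 3) + 14) - 8 = (9 + 14) - 8 = 23 - 8 = 15)
(l + K)*n(Z) = (15 - 28)*(1 + 2*4) = -13*(1 + 8) = -13*9 = -117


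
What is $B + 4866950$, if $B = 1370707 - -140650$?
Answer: $6378307$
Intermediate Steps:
$B = 1511357$ ($B = 1370707 + 140650 = 1511357$)
$B + 4866950 = 1511357 + 4866950 = 6378307$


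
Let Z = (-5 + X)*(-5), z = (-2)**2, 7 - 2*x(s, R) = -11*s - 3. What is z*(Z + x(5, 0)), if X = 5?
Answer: 130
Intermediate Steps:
x(s, R) = 5 + 11*s/2 (x(s, R) = 7/2 - (-11*s - 3)/2 = 7/2 - (-3 - 11*s)/2 = 7/2 + (3/2 + 11*s/2) = 5 + 11*s/2)
z = 4
Z = 0 (Z = (-5 + 5)*(-5) = 0*(-5) = 0)
z*(Z + x(5, 0)) = 4*(0 + (5 + (11/2)*5)) = 4*(0 + (5 + 55/2)) = 4*(0 + 65/2) = 4*(65/2) = 130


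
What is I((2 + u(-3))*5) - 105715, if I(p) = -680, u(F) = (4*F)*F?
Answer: -106395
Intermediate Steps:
u(F) = 4*F²
I((2 + u(-3))*5) - 105715 = -680 - 105715 = -106395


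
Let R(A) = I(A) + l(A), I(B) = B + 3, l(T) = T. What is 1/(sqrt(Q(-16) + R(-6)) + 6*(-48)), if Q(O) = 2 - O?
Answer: -1/285 ≈ -0.0035088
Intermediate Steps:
I(B) = 3 + B
R(A) = 3 + 2*A (R(A) = (3 + A) + A = 3 + 2*A)
1/(sqrt(Q(-16) + R(-6)) + 6*(-48)) = 1/(sqrt((2 - 1*(-16)) + (3 + 2*(-6))) + 6*(-48)) = 1/(sqrt((2 + 16) + (3 - 12)) - 288) = 1/(sqrt(18 - 9) - 288) = 1/(sqrt(9) - 288) = 1/(3 - 288) = 1/(-285) = -1/285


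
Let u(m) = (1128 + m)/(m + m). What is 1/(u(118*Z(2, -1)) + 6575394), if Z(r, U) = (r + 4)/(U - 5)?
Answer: 118/775895987 ≈ 1.5208e-7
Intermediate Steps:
Z(r, U) = (4 + r)/(-5 + U)
u(m) = (1128 + m)/(2*m) (u(m) = (1128 + m)/((2*m)) = (1128 + m)*(1/(2*m)) = (1128 + m)/(2*m))
1/(u(118*Z(2, -1)) + 6575394) = 1/((1128 + 118*((4 + 2)/(-5 - 1)))/(2*((118*((4 + 2)/(-5 - 1))))) + 6575394) = 1/((1128 + 118*(6/(-6)))/(2*((118*(6/(-6))))) + 6575394) = 1/((1128 + 118*(-⅙*6))/(2*((118*(-⅙*6)))) + 6575394) = 1/((1128 + 118*(-1))/(2*((118*(-1)))) + 6575394) = 1/((½)*(1128 - 118)/(-118) + 6575394) = 1/((½)*(-1/118)*1010 + 6575394) = 1/(-505/118 + 6575394) = 1/(775895987/118) = 118/775895987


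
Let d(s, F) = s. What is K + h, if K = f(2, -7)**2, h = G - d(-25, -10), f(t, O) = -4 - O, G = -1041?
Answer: -1007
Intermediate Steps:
h = -1016 (h = -1041 - 1*(-25) = -1041 + 25 = -1016)
K = 9 (K = (-4 - 1*(-7))**2 = (-4 + 7)**2 = 3**2 = 9)
K + h = 9 - 1016 = -1007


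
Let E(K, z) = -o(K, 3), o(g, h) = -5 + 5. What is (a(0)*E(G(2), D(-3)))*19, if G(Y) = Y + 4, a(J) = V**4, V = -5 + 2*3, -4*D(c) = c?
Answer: 0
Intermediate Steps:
o(g, h) = 0
D(c) = -c/4
V = 1 (V = -5 + 6 = 1)
a(J) = 1 (a(J) = 1**4 = 1)
G(Y) = 4 + Y
E(K, z) = 0 (E(K, z) = -1*0 = 0)
(a(0)*E(G(2), D(-3)))*19 = (1*0)*19 = 0*19 = 0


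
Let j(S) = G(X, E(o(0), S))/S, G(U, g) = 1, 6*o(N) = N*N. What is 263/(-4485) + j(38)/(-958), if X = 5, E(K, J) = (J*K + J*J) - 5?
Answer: -9578737/163271940 ≈ -0.058667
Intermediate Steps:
o(N) = N²/6 (o(N) = (N*N)/6 = N²/6)
E(K, J) = -5 + J² + J*K (E(K, J) = (J*K + J²) - 5 = (J² + J*K) - 5 = -5 + J² + J*K)
j(S) = 1/S
263/(-4485) + j(38)/(-958) = 263/(-4485) + 1/(38*(-958)) = 263*(-1/4485) + (1/38)*(-1/958) = -263/4485 - 1/36404 = -9578737/163271940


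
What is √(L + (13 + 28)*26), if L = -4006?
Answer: 14*I*√15 ≈ 54.222*I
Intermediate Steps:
√(L + (13 + 28)*26) = √(-4006 + (13 + 28)*26) = √(-4006 + 41*26) = √(-4006 + 1066) = √(-2940) = 14*I*√15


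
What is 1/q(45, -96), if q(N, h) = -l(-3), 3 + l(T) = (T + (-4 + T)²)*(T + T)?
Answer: 1/279 ≈ 0.0035842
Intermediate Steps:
l(T) = -3 + 2*T*(T + (-4 + T)²) (l(T) = -3 + (T + (-4 + T)²)*(T + T) = -3 + (T + (-4 + T)²)*(2*T) = -3 + 2*T*(T + (-4 + T)²))
q(N, h) = 279 (q(N, h) = -(-3 + 2*(-3)² + 2*(-3)*(-4 - 3)²) = -(-3 + 2*9 + 2*(-3)*(-7)²) = -(-3 + 18 + 2*(-3)*49) = -(-3 + 18 - 294) = -1*(-279) = 279)
1/q(45, -96) = 1/279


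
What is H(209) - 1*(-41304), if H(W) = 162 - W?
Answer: 41257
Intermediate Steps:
H(209) - 1*(-41304) = (162 - 1*209) - 1*(-41304) = (162 - 209) + 41304 = -47 + 41304 = 41257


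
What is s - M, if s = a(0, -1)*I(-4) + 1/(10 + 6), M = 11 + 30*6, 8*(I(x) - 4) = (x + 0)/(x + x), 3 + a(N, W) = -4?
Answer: -1755/8 ≈ -219.38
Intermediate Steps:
a(N, W) = -7 (a(N, W) = -3 - 4 = -7)
I(x) = 65/16 (I(x) = 4 + ((x + 0)/(x + x))/8 = 4 + (x/((2*x)))/8 = 4 + (x*(1/(2*x)))/8 = 4 + (⅛)*(½) = 4 + 1/16 = 65/16)
M = 191 (M = 11 + 180 = 191)
s = -227/8 (s = -7*65/16 + 1/(10 + 6) = -455/16 + 1/16 = -227/8 ≈ -28.375)
s - M = -227/8 - 1*191 = -227/8 - 191 = -1755/8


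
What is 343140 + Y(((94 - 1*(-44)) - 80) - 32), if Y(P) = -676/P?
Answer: 343114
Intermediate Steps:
343140 + Y(((94 - 1*(-44)) - 80) - 32) = 343140 - 676/(((94 - 1*(-44)) - 80) - 32) = 343140 - 676/(((94 + 44) - 80) - 32) = 343140 - 676/((138 - 80) - 32) = 343140 - 676/(58 - 32) = 343140 - 676/26 = 343140 - 676*1/26 = 343140 - 26 = 343114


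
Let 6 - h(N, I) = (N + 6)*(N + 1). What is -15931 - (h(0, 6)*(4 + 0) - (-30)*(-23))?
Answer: -15241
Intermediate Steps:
h(N, I) = 6 - (1 + N)*(6 + N) (h(N, I) = 6 - (N + 6)*(N + 1) = 6 - (6 + N)*(1 + N) = 6 - (1 + N)*(6 + N))
-15931 - (h(0, 6)*(4 + 0) - (-30)*(-23)) = -15931 - ((-1*0*(7 + 0))*(4 + 0) - (-30)*(-23)) = -15931 - (-1*0*7*4 - 30*23) = -15931 - (0*4 - 690) = -15931 - (0 - 690) = -15931 - 1*(-690) = -15931 + 690 = -15241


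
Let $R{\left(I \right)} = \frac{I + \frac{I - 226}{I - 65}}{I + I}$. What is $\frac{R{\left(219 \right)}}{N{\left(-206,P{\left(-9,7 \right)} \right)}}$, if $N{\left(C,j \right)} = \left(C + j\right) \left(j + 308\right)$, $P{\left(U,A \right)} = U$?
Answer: $- \frac{4817}{619450260} \approx -7.7763 \cdot 10^{-6}$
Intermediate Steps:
$R{\left(I \right)} = \frac{I + \frac{-226 + I}{-65 + I}}{2 I}$
$N{\left(C,j \right)} = \left(308 + j\right) \left(C + j\right)$ ($N{\left(C,j \right)} = \left(C + j\right) \left(308 + j\right) = \left(308 + j\right) \left(C + j\right)$)
$\frac{R{\left(219 \right)}}{N{\left(-206,P{\left(-9,7 \right)} \right)}} = \frac{\frac{1}{2} \cdot \frac{1}{219} \frac{1}{-65 + 219} \left(-226 + 219^{2} - 14016\right)}{\left(-9\right)^{2} + 308 \left(-206\right) + 308 \left(-9\right) - -1854} = \frac{\frac{1}{2} \cdot \frac{1}{219} \cdot \frac{1}{154} \left(-226 + 47961 - 14016\right)}{81 - 63448 - 2772 + 1854} = \frac{\frac{1}{2} \cdot \frac{1}{219} \cdot \frac{1}{154} \cdot 33719}{-64285} = \frac{4817}{9636} \left(- \frac{1}{64285}\right) = - \frac{4817}{619450260}$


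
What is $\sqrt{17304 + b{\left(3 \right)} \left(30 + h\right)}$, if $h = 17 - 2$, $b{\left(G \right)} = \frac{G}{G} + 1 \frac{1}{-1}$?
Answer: $2 \sqrt{4326} \approx 131.54$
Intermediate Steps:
$b{\left(G \right)} = 0$ ($b{\left(G \right)} = 1 + 1 \left(-1\right) = 1 - 1 = 0$)
$h = 15$ ($h = 17 - 2 = 15$)
$\sqrt{17304 + b{\left(3 \right)} \left(30 + h\right)} = \sqrt{17304 + 0 \left(30 + 15\right)} = \sqrt{17304 + 0 \cdot 45} = \sqrt{17304 + 0} = \sqrt{17304} = 2 \sqrt{4326}$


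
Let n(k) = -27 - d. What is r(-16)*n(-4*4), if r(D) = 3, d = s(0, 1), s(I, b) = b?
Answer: -84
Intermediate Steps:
d = 1
n(k) = -28 (n(k) = -27 - 1*1 = -27 - 1 = -28)
r(-16)*n(-4*4) = 3*(-28) = -84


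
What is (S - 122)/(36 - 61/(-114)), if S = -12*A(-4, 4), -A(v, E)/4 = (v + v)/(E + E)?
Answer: -228/49 ≈ -4.6531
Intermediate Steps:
A(v, E) = -4*v/E (A(v, E) = -4*(v + v)/(E + E) = -4*2*v/(2*E) = -4*2*v*1/(2*E) = -4*v/E)
S = -48 (S = -(-48)*(-4)/4 = -12*4 = -48)
(S - 122)/(36 - 61/(-114)) = (-48 - 122)/(36 - 61/(-114)) = -170/(36 - 61*(-1/114)) = -170/(36 + 61/114) = -170/4165/114 = -170*114/4165 = -228/49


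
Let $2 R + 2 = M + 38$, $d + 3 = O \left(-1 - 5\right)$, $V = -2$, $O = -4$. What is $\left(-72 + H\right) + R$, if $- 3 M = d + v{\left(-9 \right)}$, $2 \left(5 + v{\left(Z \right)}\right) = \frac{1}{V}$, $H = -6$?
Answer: $- \frac{501}{8} \approx -62.625$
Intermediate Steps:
$d = 21$ ($d = -3 - 4 \left(-1 - 5\right) = -3 - -24 = -3 + 24 = 21$)
$v{\left(Z \right)} = - \frac{21}{4}$ ($v{\left(Z \right)} = -5 + \frac{1}{2 \left(-2\right)} = -5 + \frac{1}{2} \left(- \frac{1}{2}\right) = -5 - \frac{1}{4} = - \frac{21}{4}$)
$M = - \frac{21}{4}$ ($M = - \frac{21 - \frac{21}{4}}{3} = \left(- \frac{1}{3}\right) \frac{63}{4} = - \frac{21}{4} \approx -5.25$)
$R = \frac{123}{8}$ ($R = -1 + \frac{- \frac{21}{4} + 38}{2} = -1 + \frac{1}{2} \cdot \frac{131}{4} = -1 + \frac{131}{8} = \frac{123}{8} \approx 15.375$)
$\left(-72 + H\right) + R = \left(-72 - 6\right) + \frac{123}{8} = -78 + \frac{123}{8} = - \frac{501}{8}$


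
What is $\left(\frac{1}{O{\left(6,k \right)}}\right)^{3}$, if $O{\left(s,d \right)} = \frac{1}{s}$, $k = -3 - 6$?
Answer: $216$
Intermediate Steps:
$k = -9$ ($k = -3 - 6 = -9$)
$\left(\frac{1}{O{\left(6,k \right)}}\right)^{3} = \left(\frac{1}{\frac{1}{6}}\right)^{3} = 6^{3} = 216$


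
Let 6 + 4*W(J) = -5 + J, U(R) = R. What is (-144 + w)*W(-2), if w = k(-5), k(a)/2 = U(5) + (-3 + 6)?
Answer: 416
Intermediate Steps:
W(J) = -11/4 + J/4 (W(J) = -3/2 + (-5 + J)/4 = -3/2 + (-5/4 + J/4) = -11/4 + J/4)
k(a) = 16 (k(a) = 2*(5 + (-3 + 6)) = 2*(5 + 3) = 2*8 = 16)
w = 16
(-144 + w)*W(-2) = (-144 + 16)*(-11/4 + (1/4)*(-2)) = -128*(-11/4 - 1/2) = -128*(-13/4) = 416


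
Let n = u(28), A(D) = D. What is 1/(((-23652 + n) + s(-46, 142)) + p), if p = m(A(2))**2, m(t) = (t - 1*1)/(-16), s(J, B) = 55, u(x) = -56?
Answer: -256/6055167 ≈ -4.2278e-5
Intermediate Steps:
n = -56
m(t) = 1/16 - t/16 (m(t) = (t - 1)*(-1/16) = (-1 + t)*(-1/16) = 1/16 - t/16)
p = 1/256 (p = (1/16 - 1/16*2)**2 = (1/16 - 1/8)**2 = (-1/16)**2 = 1/256 ≈ 0.0039063)
1/(((-23652 + n) + s(-46, 142)) + p) = 1/(((-23652 - 56) + 55) + 1/256) = 1/((-23708 + 55) + 1/256) = 1/(-23653 + 1/256) = 1/(-6055167/256) = -256/6055167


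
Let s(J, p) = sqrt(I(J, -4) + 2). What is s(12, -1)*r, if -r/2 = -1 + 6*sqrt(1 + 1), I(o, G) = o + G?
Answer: -24*sqrt(5) + 2*sqrt(10) ≈ -47.341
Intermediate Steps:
I(o, G) = G + o
s(J, p) = sqrt(-2 + J) (s(J, p) = sqrt((-4 + J) + 2) = sqrt(-2 + J))
r = 2 - 12*sqrt(2) (r = -2*(-1 + 6*sqrt(1 + 1)) = -2*(-1 + 6*sqrt(2)) = 2 - 12*sqrt(2) ≈ -14.971)
s(12, -1)*r = sqrt(-2 + 12)*(2 - 12*sqrt(2)) = sqrt(10)*(2 - 12*sqrt(2))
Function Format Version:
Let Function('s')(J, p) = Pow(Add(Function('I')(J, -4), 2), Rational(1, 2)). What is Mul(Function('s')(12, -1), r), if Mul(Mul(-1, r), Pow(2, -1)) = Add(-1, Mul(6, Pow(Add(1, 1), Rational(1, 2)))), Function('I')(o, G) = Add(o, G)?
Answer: Add(Mul(-24, Pow(5, Rational(1, 2))), Mul(2, Pow(10, Rational(1, 2)))) ≈ -47.341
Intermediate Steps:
Function('I')(o, G) = Add(G, o)
Function('s')(J, p) = Pow(Add(-2, J), Rational(1, 2)) (Function('s')(J, p) = Pow(Add(Add(-4, J), 2), Rational(1, 2)) = Pow(Add(-2, J), Rational(1, 2)))
r = Add(2, Mul(-12, Pow(2, Rational(1, 2)))) (r = Mul(-2, Add(-1, Mul(6, Pow(Add(1, 1), Rational(1, 2))))) = Mul(-2, Add(-1, Mul(6, Pow(2, Rational(1, 2))))) = Add(2, Mul(-12, Pow(2, Rational(1, 2)))) ≈ -14.971)
Mul(Function('s')(12, -1), r) = Mul(Pow(Add(-2, 12), Rational(1, 2)), Add(2, Mul(-12, Pow(2, Rational(1, 2))))) = Mul(Pow(10, Rational(1, 2)), Add(2, Mul(-12, Pow(2, Rational(1, 2)))))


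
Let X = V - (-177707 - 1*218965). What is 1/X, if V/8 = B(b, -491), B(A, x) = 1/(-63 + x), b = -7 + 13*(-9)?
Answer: 277/109878140 ≈ 2.5210e-6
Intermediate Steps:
b = -124 (b = -7 - 117 = -124)
V = -4/277 (V = 8/(-63 - 491) = 8/(-554) = 8*(-1/554) = -4/277 ≈ -0.014440)
X = 109878140/277 (X = -4/277 - (-177707 - 1*218965) = -4/277 - (-177707 - 218965) = -4/277 - 1*(-396672) = -4/277 + 396672 = 109878140/277 ≈ 3.9667e+5)
1/X = 1/(109878140/277) = 277/109878140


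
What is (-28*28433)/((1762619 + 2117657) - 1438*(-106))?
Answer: -199031/1008176 ≈ -0.19742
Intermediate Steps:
(-28*28433)/((1762619 + 2117657) - 1438*(-106)) = -796124/(3880276 + 152428) = -796124/4032704 = -796124*1/4032704 = -199031/1008176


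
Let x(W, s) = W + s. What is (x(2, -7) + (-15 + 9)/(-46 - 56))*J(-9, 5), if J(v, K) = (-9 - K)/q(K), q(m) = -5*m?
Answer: -1176/425 ≈ -2.7671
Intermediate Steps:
J(v, K) = -(-9 - K)/(5*K) (J(v, K) = (-9 - K)/((-5*K)) = (-9 - K)*(-1/(5*K)) = -(-9 - K)/(5*K))
(x(2, -7) + (-15 + 9)/(-46 - 56))*J(-9, 5) = ((2 - 7) + (-15 + 9)/(-46 - 56))*((⅕)*(9 + 5)/5) = (-5 - 6/(-102))*((⅕)*(⅕)*14) = (-5 - 6*(-1/102))*(14/25) = (-5 + 1/17)*(14/25) = -84/17*14/25 = -1176/425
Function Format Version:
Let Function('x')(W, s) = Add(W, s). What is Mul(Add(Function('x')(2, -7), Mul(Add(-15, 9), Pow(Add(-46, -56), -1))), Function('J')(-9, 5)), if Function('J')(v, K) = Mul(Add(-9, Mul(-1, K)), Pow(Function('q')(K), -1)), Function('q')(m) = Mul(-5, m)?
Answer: Rational(-1176, 425) ≈ -2.7671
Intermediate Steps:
Function('J')(v, K) = Mul(Rational(-1, 5), Pow(K, -1), Add(-9, Mul(-1, K))) (Function('J')(v, K) = Mul(Add(-9, Mul(-1, K)), Pow(Mul(-5, K), -1)) = Mul(Add(-9, Mul(-1, K)), Mul(Rational(-1, 5), Pow(K, -1))) = Mul(Rational(-1, 5), Pow(K, -1), Add(-9, Mul(-1, K))))
Mul(Add(Function('x')(2, -7), Mul(Add(-15, 9), Pow(Add(-46, -56), -1))), Function('J')(-9, 5)) = Mul(Add(Add(2, -7), Mul(Add(-15, 9), Pow(Add(-46, -56), -1))), Mul(Rational(1, 5), Pow(5, -1), Add(9, 5))) = Mul(Add(-5, Mul(-6, Pow(-102, -1))), Mul(Rational(1, 5), Rational(1, 5), 14)) = Mul(Add(-5, Mul(-6, Rational(-1, 102))), Rational(14, 25)) = Mul(Add(-5, Rational(1, 17)), Rational(14, 25)) = Mul(Rational(-84, 17), Rational(14, 25)) = Rational(-1176, 425)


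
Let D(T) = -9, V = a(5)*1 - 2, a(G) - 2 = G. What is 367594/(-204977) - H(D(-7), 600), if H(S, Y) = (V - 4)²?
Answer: -572571/204977 ≈ -2.7933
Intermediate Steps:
a(G) = 2 + G
V = 5 (V = (2 + 5)*1 - 2 = 7*1 - 2 = 7 - 2 = 5)
H(S, Y) = 1 (H(S, Y) = (5 - 4)² = 1² = 1)
367594/(-204977) - H(D(-7), 600) = 367594/(-204977) - 1*1 = 367594*(-1/204977) - 1 = -367594/204977 - 1 = -572571/204977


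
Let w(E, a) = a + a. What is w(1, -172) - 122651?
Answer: -122995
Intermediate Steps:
w(E, a) = 2*a
w(1, -172) - 122651 = 2*(-172) - 122651 = -344 - 122651 = -122995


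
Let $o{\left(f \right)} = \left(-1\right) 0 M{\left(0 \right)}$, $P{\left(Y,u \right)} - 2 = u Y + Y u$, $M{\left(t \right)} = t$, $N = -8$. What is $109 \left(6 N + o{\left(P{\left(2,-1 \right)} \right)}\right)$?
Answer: $-5232$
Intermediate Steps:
$P{\left(Y,u \right)} = 2 + 2 Y u$ ($P{\left(Y,u \right)} = 2 + \left(u Y + Y u\right) = 2 + \left(Y u + Y u\right) = 2 + 2 Y u$)
$o{\left(f \right)} = 0$ ($o{\left(f \right)} = \left(-1\right) 0 \cdot 0 = 0 \cdot 0 = 0$)
$109 \left(6 N + o{\left(P{\left(2,-1 \right)} \right)}\right) = 109 \left(6 \left(-8\right) + 0\right) = 109 \left(-48 + 0\right) = 109 \left(-48\right) = -5232$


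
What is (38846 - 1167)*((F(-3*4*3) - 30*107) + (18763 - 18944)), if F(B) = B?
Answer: -129125933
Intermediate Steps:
(38846 - 1167)*((F(-3*4*3) - 30*107) + (18763 - 18944)) = (38846 - 1167)*((-3*4*3 - 30*107) + (18763 - 18944)) = 37679*((-12*3 - 3210) - 181) = 37679*((-36 - 3210) - 181) = 37679*(-3246 - 181) = 37679*(-3427) = -129125933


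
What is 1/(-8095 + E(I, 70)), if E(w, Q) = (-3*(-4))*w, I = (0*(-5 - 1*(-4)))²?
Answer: -1/8095 ≈ -0.00012353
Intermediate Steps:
I = 0 (I = (0*(-5 + 4))² = (0*(-1))² = 0² = 0)
E(w, Q) = 12*w
1/(-8095 + E(I, 70)) = 1/(-8095 + 12*0) = 1/(-8095 + 0) = 1/(-8095) = -1/8095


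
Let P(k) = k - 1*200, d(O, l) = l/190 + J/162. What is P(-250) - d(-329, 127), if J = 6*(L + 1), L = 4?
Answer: -2312879/5130 ≈ -450.85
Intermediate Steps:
J = 30 (J = 6*(4 + 1) = 6*5 = 30)
d(O, l) = 5/27 + l/190 (d(O, l) = l/190 + 30/162 = l*(1/190) + 30*(1/162) = l/190 + 5/27 = 5/27 + l/190)
P(k) = -200 + k (P(k) = k - 200 = -200 + k)
P(-250) - d(-329, 127) = (-200 - 250) - (5/27 + (1/190)*127) = -450 - (5/27 + 127/190) = -450 - 1*4379/5130 = -450 - 4379/5130 = -2312879/5130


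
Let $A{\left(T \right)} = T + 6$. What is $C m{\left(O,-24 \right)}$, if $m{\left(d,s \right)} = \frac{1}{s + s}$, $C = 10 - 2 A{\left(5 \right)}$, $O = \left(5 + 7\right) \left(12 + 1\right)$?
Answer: $\frac{1}{4} \approx 0.25$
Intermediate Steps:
$A{\left(T \right)} = 6 + T$
$O = 156$ ($O = 12 \cdot 13 = 156$)
$C = -12$ ($C = 10 - 2 \left(6 + 5\right) = 10 - 2 \cdot 11 = 10 - 22 = -12$)
$m{\left(d,s \right)} = \frac{1}{2 s}$
$C m{\left(O,-24 \right)} = - 12 \frac{1}{2 \left(-24\right)} = - 12 \cdot \frac{1}{2} \left(- \frac{1}{24}\right) = \left(-12\right) \left(- \frac{1}{48}\right) = \frac{1}{4}$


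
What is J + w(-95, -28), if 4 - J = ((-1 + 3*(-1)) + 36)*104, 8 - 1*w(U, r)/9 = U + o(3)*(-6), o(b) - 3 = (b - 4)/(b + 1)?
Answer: -4497/2 ≈ -2248.5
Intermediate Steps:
o(b) = 3 + (-4 + b)/(1 + b) (o(b) = 3 + (b - 4)/(b + 1) = 3 + (-4 + b)/(1 + b))
w(U, r) = 441/2 - 9*U (w(U, r) = 72 - 9*(U + ((-1 + 4*3)/(1 + 3))*(-6)) = 72 - 9*(U + ((-1 + 12)/4)*(-6)) = 72 - 9*(U + ((1/4)*11)*(-6)) = 72 - 9*(U + (11/4)*(-6)) = 72 - 9*(U - 33/2) = 72 - 9*(-33/2 + U) = 72 + (297/2 - 9*U) = 441/2 - 9*U)
J = -3324 (J = 4 - ((-1 + 3*(-1)) + 36)*104 = 4 - ((-1 - 3) + 36)*104 = 4 - (-4 + 36)*104 = 4 - 32*104 = 4 - 1*3328 = 4 - 3328 = -3324)
J + w(-95, -28) = -3324 + (441/2 - 9*(-95)) = -3324 + (441/2 + 855) = -3324 + 2151/2 = -4497/2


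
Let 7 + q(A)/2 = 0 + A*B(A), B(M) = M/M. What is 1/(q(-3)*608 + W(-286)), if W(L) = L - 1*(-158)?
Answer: -1/12288 ≈ -8.1380e-5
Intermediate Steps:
B(M) = 1
W(L) = 158 + L (W(L) = L + 158 = 158 + L)
q(A) = -14 + 2*A (q(A) = -14 + 2*(0 + A*1) = -14 + 2*(0 + A) = -14 + 2*A)
1/(q(-3)*608 + W(-286)) = 1/((-14 + 2*(-3))*608 + (158 - 286)) = 1/((-14 - 6)*608 - 128) = 1/(-20*608 - 128) = 1/(-12160 - 128) = 1/(-12288) = -1/12288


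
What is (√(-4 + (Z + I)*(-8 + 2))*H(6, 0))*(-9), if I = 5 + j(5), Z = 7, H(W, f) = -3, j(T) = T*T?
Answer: 27*I*√226 ≈ 405.9*I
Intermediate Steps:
j(T) = T²
I = 30 (I = 5 + 5² = 5 + 25 = 30)
(√(-4 + (Z + I)*(-8 + 2))*H(6, 0))*(-9) = (√(-4 + (7 + 30)*(-8 + 2))*(-3))*(-9) = (√(-4 + 37*(-6))*(-3))*(-9) = (√(-4 - 222)*(-3))*(-9) = (√(-226)*(-3))*(-9) = ((I*√226)*(-3))*(-9) = -3*I*√226*(-9) = 27*I*√226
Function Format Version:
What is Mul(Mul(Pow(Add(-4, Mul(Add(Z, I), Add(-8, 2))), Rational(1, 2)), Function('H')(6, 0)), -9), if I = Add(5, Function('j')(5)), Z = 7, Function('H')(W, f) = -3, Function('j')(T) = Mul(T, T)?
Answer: Mul(27, I, Pow(226, Rational(1, 2))) ≈ Mul(405.90, I)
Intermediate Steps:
Function('j')(T) = Pow(T, 2)
I = 30 (I = Add(5, Pow(5, 2)) = Add(5, 25) = 30)
Mul(Mul(Pow(Add(-4, Mul(Add(Z, I), Add(-8, 2))), Rational(1, 2)), Function('H')(6, 0)), -9) = Mul(Mul(Pow(Add(-4, Mul(Add(7, 30), Add(-8, 2))), Rational(1, 2)), -3), -9) = Mul(Mul(Pow(Add(-4, Mul(37, -6)), Rational(1, 2)), -3), -9) = Mul(Mul(Pow(Add(-4, -222), Rational(1, 2)), -3), -9) = Mul(Mul(Pow(-226, Rational(1, 2)), -3), -9) = Mul(Mul(Mul(I, Pow(226, Rational(1, 2))), -3), -9) = Mul(Mul(-3, I, Pow(226, Rational(1, 2))), -9) = Mul(27, I, Pow(226, Rational(1, 2)))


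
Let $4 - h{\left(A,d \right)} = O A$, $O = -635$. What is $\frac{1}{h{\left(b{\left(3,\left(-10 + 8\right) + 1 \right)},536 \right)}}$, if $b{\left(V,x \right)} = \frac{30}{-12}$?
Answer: $- \frac{2}{3167} \approx -0.00063151$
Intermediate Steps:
$b{\left(V,x \right)} = - \frac{5}{2}$ ($b{\left(V,x \right)} = 30 \left(- \frac{1}{12}\right) = - \frac{5}{2}$)
$h{\left(A,d \right)} = 4 + 635 A$ ($h{\left(A,d \right)} = 4 - - 635 A = 4 + 635 A$)
$\frac{1}{h{\left(b{\left(3,\left(-10 + 8\right) + 1 \right)},536 \right)}} = \frac{1}{4 + 635 \left(- \frac{5}{2}\right)} = \frac{1}{4 - \frac{3175}{2}} = \frac{1}{- \frac{3167}{2}} = - \frac{2}{3167}$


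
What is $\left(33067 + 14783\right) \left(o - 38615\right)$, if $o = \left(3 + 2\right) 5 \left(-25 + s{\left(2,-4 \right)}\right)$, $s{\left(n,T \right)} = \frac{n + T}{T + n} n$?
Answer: $-1875241500$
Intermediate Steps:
$s{\left(n,T \right)} = n$ ($s{\left(n,T \right)} = \frac{T + n}{T + n} n = 1 n = n$)
$o = -575$ ($o = \left(3 + 2\right) 5 \left(-25 + 2\right) = 5 \cdot 5 \left(-23\right) = 25 \left(-23\right) = -575$)
$\left(33067 + 14783\right) \left(o - 38615\right) = \left(33067 + 14783\right) \left(-575 - 38615\right) = 47850 \left(-39190\right) = -1875241500$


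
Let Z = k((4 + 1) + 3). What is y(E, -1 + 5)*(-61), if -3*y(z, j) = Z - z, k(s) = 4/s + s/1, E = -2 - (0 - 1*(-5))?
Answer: 1891/6 ≈ 315.17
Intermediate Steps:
E = -7 (E = -2 - (0 + 5) = -2 - 1*5 = -2 - 5 = -7)
k(s) = s + 4/s (k(s) = 4/s + s*1 = 4/s + s = s + 4/s)
Z = 17/2 (Z = ((4 + 1) + 3) + 4/((4 + 1) + 3) = (5 + 3) + 4/(5 + 3) = 8 + 4/8 = 8 + 4*(⅛) = 8 + ½ = 17/2 ≈ 8.5000)
y(z, j) = -17/6 + z/3 (y(z, j) = -(17/2 - z)/3 = -17/6 + z/3)
y(E, -1 + 5)*(-61) = (-17/6 + (⅓)*(-7))*(-61) = (-17/6 - 7/3)*(-61) = -31/6*(-61) = 1891/6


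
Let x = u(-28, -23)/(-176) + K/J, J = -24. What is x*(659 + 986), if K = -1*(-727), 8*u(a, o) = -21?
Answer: -210377405/4224 ≈ -49805.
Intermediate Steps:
u(a, o) = -21/8 (u(a, o) = (⅛)*(-21) = -21/8)
K = 727
x = -127889/4224 (x = -21/8/(-176) + 727/(-24) = -21/8*(-1/176) + 727*(-1/24) = 21/1408 - 727/24 = -127889/4224 ≈ -30.277)
x*(659 + 986) = -127889*(659 + 986)/4224 = -127889/4224*1645 = -210377405/4224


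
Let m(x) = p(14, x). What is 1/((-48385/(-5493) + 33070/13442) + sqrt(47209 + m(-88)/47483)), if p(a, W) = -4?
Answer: -729286705975894869660/3047054316543012678857287 + 1362972171913209*sqrt(106439077168469)/3047054316543012678857287 ≈ 0.0043755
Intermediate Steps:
m(x) = -4
1/((-48385/(-5493) + 33070/13442) + sqrt(47209 + m(-88)/47483)) = 1/((-48385/(-5493) + 33070/13442) + sqrt(47209 - 4/47483)) = 1/((-48385*(-1/5493) + 33070*(1/13442)) + sqrt(47209 - 4*1/47483)) = 1/((48385/5493 + 16535/6721) + sqrt(47209 - 4/47483)) = 1/(416022340/36918453 + sqrt(2241624943/47483)) = 1/(416022340/36918453 + sqrt(106439077168469)/47483)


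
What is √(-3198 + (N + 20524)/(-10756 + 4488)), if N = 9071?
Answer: I*√31456990653/3134 ≈ 56.593*I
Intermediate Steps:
√(-3198 + (N + 20524)/(-10756 + 4488)) = √(-3198 + (9071 + 20524)/(-10756 + 4488)) = √(-3198 + 29595/(-6268)) = √(-3198 + 29595*(-1/6268)) = √(-3198 - 29595/6268) = √(-20074659/6268) = I*√31456990653/3134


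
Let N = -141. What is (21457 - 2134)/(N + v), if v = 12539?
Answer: 19323/12398 ≈ 1.5586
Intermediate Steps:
(21457 - 2134)/(N + v) = (21457 - 2134)/(-141 + 12539) = 19323/12398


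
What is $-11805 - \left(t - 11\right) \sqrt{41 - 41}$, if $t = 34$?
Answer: $-11805$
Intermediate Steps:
$-11805 - \left(t - 11\right) \sqrt{41 - 41} = -11805 - \left(34 - 11\right) \sqrt{41 - 41} = -11805 - 23 \sqrt{0} = -11805 - 23 \cdot 0 = -11805 - 0 = -11805 + 0 = -11805$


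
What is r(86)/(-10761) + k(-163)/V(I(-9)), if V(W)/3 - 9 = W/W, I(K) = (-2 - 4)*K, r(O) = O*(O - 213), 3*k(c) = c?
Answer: -257021/322830 ≈ -0.79615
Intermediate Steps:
k(c) = c/3
r(O) = O*(-213 + O)
I(K) = -6*K
V(W) = 30 (V(W) = 27 + 3*(W/W) = 27 + 3*1 = 27 + 3 = 30)
r(86)/(-10761) + k(-163)/V(I(-9)) = (86*(-213 + 86))/(-10761) + ((1/3)*(-163))/30 = (86*(-127))*(-1/10761) - 163/3*1/30 = -10922*(-1/10761) - 163/90 = 10922/10761 - 163/90 = -257021/322830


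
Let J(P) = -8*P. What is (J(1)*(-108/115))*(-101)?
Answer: -87264/115 ≈ -758.82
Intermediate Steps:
(J(1)*(-108/115))*(-101) = ((-8*1)*(-108/115))*(-101) = -(-864)/115*(-101) = -8*(-108/115)*(-101) = (864/115)*(-101) = -87264/115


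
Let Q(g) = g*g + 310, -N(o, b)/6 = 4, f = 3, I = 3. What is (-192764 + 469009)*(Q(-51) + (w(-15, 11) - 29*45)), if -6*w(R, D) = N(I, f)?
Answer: 444754450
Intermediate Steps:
N(o, b) = -24 (N(o, b) = -6*4 = -24)
w(R, D) = 4 (w(R, D) = -⅙*(-24) = 4)
Q(g) = 310 + g² (Q(g) = g² + 310 = 310 + g²)
(-192764 + 469009)*(Q(-51) + (w(-15, 11) - 29*45)) = (-192764 + 469009)*((310 + (-51)²) + (4 - 29*45)) = 276245*((310 + 2601) + (4 - 1305)) = 276245*(2911 - 1301) = 276245*1610 = 444754450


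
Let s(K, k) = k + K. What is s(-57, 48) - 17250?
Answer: -17259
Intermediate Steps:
s(K, k) = K + k
s(-57, 48) - 17250 = (-57 + 48) - 17250 = -9 - 17250 = -17259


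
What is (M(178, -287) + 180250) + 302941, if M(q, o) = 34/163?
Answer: 78760167/163 ≈ 4.8319e+5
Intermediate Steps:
M(q, o) = 34/163 (M(q, o) = 34*(1/163) = 34/163)
(M(178, -287) + 180250) + 302941 = (34/163 + 180250) + 302941 = 29380784/163 + 302941 = 78760167/163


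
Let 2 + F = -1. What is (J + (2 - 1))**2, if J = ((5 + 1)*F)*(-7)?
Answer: 16129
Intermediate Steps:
F = -3 (F = -2 - 1 = -3)
J = 126 (J = ((5 + 1)*(-3))*(-7) = (6*(-3))*(-7) = -18*(-7) = 126)
(J + (2 - 1))**2 = (126 + (2 - 1))**2 = (126 + 1)**2 = 127**2 = 16129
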